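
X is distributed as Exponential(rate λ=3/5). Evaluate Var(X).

For X ~ Exponential(rate λ=3/5):
Var(X) = \frac{25}{9}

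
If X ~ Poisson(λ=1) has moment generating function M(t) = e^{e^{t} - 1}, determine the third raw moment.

To find E[X^3], compute M^(3)(0):
M^(1)(t) = e^{t} e^{e^{t} - 1}
M^(2)(t) = e^{2 t} e^{e^{t} - 1} + e^{t} e^{e^{t} - 1}
M^(3)(t) = e^{3 t} e^{e^{t} - 1} + 3 e^{2 t} e^{e^{t} - 1} + e^{t} e^{e^{t} - 1}
M^(3)(0) = 5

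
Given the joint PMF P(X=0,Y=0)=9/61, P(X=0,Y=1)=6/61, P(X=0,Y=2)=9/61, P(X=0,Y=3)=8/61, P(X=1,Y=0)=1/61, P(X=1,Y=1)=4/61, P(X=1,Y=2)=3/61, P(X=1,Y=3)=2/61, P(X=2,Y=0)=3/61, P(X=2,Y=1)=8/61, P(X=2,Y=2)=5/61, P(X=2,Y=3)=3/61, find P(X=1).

P(X=1) = P(X=1,Y=0) + P(X=1,Y=1) + P(X=1,Y=2) + P(X=1,Y=3)
= 1/61 + 4/61 + 3/61 + 2/61
= 10/61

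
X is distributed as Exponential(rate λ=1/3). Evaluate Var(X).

For X ~ Exponential(rate λ=1/3):
Var(X) = 9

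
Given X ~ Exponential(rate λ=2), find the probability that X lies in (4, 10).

P(4 < X < 10) = ∫_{4}^{10} f(x) dx
where f(x) = 2 e^{- 2 x}
= - \frac{1 - e^{12}}{e^{20}}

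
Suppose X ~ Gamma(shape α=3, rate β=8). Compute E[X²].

Using the identity E[X²] = Var(X) + (E[X])²:
E[X] = \frac{3}{8}
Var(X) = \frac{3}{64}
E[X²] = \frac{3}{64} + (\frac{3}{8})²
= \frac{3}{16}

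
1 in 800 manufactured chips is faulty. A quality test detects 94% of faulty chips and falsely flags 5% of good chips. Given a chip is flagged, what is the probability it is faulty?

Let D = the rare event, + = positive/flagged.
P(D) = 1/800
P(+|D) = 94/100 = 47/50
P(+|D') = 5/100 = 1/20
P(+) = P(+|D)P(D) + P(+|D')P(D')
     = \frac{47}{50} × \frac{1}{800} + \frac{1}{20} × \frac{799}{800}
     = \frac{4089}{80000}
P(D|+) = P(+|D)P(D)/P(+) = \frac{2}{87}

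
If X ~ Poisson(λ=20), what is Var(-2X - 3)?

For X ~ Poisson(λ=20):
Var(X) = 20
Var(-2X - 3) = (-2)² × Var(X) = 4 × 20 = 80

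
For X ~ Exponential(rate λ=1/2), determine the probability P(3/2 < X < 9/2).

P(3/2 < X < 9/2) = ∫_{3/2}^{9/2} f(x) dx
where f(x) = \frac{e^{- \frac{x}{2}}}{2}
= - \frac{1 - e^{\frac{3}{2}}}{e^{\frac{9}{4}}}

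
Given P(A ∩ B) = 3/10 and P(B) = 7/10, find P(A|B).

P(A|B) = P(A ∩ B) / P(B)
= (3/10) / (7/10)
= 3/7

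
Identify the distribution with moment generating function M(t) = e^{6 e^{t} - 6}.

The MGF M(t) = e^{6 e^{t} - 6} is the standard form for the Poisson distribution.
Comparing with the known MGF formula identifies: Poisson(λ=6)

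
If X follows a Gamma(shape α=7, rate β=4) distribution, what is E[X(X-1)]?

E[X(X-1)] = E[X² - X] = E[X²] - E[X]
E[X] = \frac{7}{4}
E[X²] = Var(X) + (E[X])² = \frac{7}{16} + (\frac{7}{4})² = \frac{7}{2}
E[X(X-1)] = \frac{7}{2} - \frac{7}{4} = \frac{7}{4}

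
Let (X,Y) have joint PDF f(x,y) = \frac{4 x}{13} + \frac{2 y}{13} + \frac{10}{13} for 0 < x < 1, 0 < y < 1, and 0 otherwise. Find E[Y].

E[Y] = ∫_0^1 ∫_0^1 y × f(x,y) dx dy
= \frac{20}{39}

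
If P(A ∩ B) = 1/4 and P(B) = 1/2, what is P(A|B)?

P(A|B) = P(A ∩ B) / P(B)
= (1/4) / (1/2)
= 1/2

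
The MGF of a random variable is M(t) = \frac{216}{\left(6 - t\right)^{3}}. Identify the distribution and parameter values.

The MGF M(t) = \frac{216}{\left(6 - t\right)^{3}} is the standard form for the Gamma distribution.
Comparing with the known MGF formula identifies: Gamma(shape α=3, rate β=6)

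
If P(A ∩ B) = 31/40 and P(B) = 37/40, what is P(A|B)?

P(A|B) = P(A ∩ B) / P(B)
= (31/40) / (37/40)
= 31/37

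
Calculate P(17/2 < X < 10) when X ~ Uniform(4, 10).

P(17/2 < X < 10) = ∫_{17/2}^{10} f(x) dx
where f(x) = \frac{1}{6}
= \frac{1}{4}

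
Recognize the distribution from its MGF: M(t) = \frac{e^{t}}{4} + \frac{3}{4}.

The MGF M(t) = \frac{e^{t}}{4} + \frac{3}{4} is the standard form for the Bernoulli distribution.
Comparing with the known MGF formula identifies: Bernoulli(p=1/4)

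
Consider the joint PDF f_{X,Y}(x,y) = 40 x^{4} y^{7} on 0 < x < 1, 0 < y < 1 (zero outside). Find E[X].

E[X] = ∫_0^1 ∫_0^1 x × f(x,y) dy dx
= ∫_0^1 ∫_0^1 x × (40 x^{4} y^{7}) dy dx
= \frac{5}{6}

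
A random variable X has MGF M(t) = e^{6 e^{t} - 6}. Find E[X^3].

To find E[X^3], compute M^(3)(0):
M^(1)(t) = 6 e^{t} e^{6 e^{t} - 6}
M^(2)(t) = 36 e^{2 t} e^{6 e^{t} - 6} + 6 e^{t} e^{6 e^{t} - 6}
M^(3)(t) = 216 e^{3 t} e^{6 e^{t} - 6} + 108 e^{2 t} e^{6 e^{t} - 6} + 6 e^{t} e^{6 e^{t} - 6}
M^(3)(0) = 330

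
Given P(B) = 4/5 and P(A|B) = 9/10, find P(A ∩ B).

By definition, P(A|B) = P(A ∩ B) / P(B)
So P(A ∩ B) = P(A|B) × P(B)
= 9/10 × 4/5
= 18/25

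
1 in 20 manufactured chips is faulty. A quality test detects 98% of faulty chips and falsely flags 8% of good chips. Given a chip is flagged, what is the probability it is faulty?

Let D = the rare event, + = positive/flagged.
P(D) = 1/20
P(+|D) = 98/100 = 49/50
P(+|D') = 8/100 = 2/25
P(+) = P(+|D)P(D) + P(+|D')P(D')
     = \frac{49}{50} × \frac{1}{20} + \frac{2}{25} × \frac{19}{20}
     = \frac{1}{8}
P(D|+) = P(+|D)P(D)/P(+) = \frac{49}{125}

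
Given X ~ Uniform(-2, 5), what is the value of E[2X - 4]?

For X ~ Uniform(-2, 5):
E[X] = \frac{3}{2}
E[2X - 4] = 2 × E[X] - 4 = -1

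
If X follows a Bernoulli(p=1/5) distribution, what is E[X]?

For X ~ Bernoulli(p=1/5), the expected value is:
E[X] = \frac{1}{5}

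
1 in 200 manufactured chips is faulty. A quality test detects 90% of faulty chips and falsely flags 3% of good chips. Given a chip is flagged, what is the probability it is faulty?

Let D = the rare event, + = positive/flagged.
P(D) = 1/200
P(+|D) = 90/100 = 9/10
P(+|D') = 3/100
P(+) = P(+|D)P(D) + P(+|D')P(D')
     = \frac{9}{10} × \frac{1}{200} + \frac{3}{100} × \frac{199}{200}
     = \frac{687}{20000}
P(D|+) = P(+|D)P(D)/P(+) = \frac{30}{229}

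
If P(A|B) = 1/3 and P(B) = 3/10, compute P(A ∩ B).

By definition, P(A|B) = P(A ∩ B) / P(B)
So P(A ∩ B) = P(A|B) × P(B)
= 1/3 × 3/10
= 1/10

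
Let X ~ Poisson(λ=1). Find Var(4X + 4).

For X ~ Poisson(λ=1):
Var(X) = 1
Var(4X + 4) = (4)² × Var(X) = 16 × 1 = 16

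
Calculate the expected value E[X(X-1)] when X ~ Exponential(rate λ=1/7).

E[X(X-1)] = E[X² - X] = E[X²] - E[X]
E[X] = 7
E[X²] = Var(X) + (E[X])² = 49 + (7)² = 98
E[X(X-1)] = 98 - 7 = 91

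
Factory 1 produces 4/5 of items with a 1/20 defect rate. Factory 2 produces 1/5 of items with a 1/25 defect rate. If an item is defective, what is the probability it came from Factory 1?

Using Bayes' theorem:
P(F1) = 4/5, P(D|F1) = 1/20
P(F2) = 1/5, P(D|F2) = 1/25
P(D) = P(D|F1)P(F1) + P(D|F2)P(F2)
     = \frac{6}{125}
P(F1|D) = P(D|F1)P(F1) / P(D)
= \frac{5}{6}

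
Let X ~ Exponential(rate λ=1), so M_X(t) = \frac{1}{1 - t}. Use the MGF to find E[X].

To find E[X], compute M^(1)(0):
M^(1)(t) = \frac{1}{\left(1 - t\right)^{2}}
M^(1)(0) = 1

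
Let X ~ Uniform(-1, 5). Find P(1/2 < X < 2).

P(1/2 < X < 2) = ∫_{1/2}^{2} f(x) dx
where f(x) = \frac{1}{6}
= \frac{1}{4}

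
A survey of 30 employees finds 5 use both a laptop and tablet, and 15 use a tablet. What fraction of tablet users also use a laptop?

P(A ∩ B) = 5/30 = 1/6
P(B) = 15/30 = 1/2
P(A|B) = P(A ∩ B) / P(B) = (1/6) / (1/2) = 1/3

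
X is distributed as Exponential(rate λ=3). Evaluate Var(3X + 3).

For X ~ Exponential(rate λ=3):
Var(X) = \frac{1}{9}
Var(3X + 3) = (3)² × Var(X) = 9 × \frac{1}{9} = 1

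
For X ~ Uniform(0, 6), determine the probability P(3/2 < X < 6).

P(3/2 < X < 6) = ∫_{3/2}^{6} f(x) dx
where f(x) = \frac{1}{6}
= \frac{3}{4}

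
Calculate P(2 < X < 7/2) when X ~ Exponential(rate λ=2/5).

P(2 < X < 7/2) = ∫_{2}^{7/2} f(x) dx
where f(x) = \frac{2 e^{- \frac{2 x}{5}}}{5}
= - \frac{1 - e^{\frac{3}{5}}}{e^{\frac{7}{5}}}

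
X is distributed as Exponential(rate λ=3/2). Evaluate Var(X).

For X ~ Exponential(rate λ=3/2):
Var(X) = \frac{4}{9}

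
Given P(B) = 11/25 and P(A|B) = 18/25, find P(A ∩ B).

By definition, P(A|B) = P(A ∩ B) / P(B)
So P(A ∩ B) = P(A|B) × P(B)
= 18/25 × 11/25
= 198/625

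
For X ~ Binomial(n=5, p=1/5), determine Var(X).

For X ~ Binomial(n=5, p=1/5):
Var(X) = \frac{4}{5}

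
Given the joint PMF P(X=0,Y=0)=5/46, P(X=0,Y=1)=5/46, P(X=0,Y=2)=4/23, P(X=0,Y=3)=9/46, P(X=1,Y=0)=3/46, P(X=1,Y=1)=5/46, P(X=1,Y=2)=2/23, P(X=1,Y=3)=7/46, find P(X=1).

P(X=1) = P(X=1,Y=0) + P(X=1,Y=1) + P(X=1,Y=2) + P(X=1,Y=3)
= 3/46 + 5/46 + 2/23 + 7/46
= 19/46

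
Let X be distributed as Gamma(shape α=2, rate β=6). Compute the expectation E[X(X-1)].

E[X(X-1)] = E[X² - X] = E[X²] - E[X]
E[X] = \frac{1}{3}
E[X²] = Var(X) + (E[X])² = \frac{1}{18} + (\frac{1}{3})² = \frac{1}{6}
E[X(X-1)] = \frac{1}{6} - \frac{1}{3} = - \frac{1}{6}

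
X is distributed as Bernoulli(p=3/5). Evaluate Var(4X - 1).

For X ~ Bernoulli(p=3/5):
Var(X) = \frac{6}{25}
Var(4X - 1) = (4)² × Var(X) = 16 × \frac{6}{25} = \frac{96}{25}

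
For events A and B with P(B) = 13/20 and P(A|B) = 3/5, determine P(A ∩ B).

By definition, P(A|B) = P(A ∩ B) / P(B)
So P(A ∩ B) = P(A|B) × P(B)
= 3/5 × 13/20
= 39/100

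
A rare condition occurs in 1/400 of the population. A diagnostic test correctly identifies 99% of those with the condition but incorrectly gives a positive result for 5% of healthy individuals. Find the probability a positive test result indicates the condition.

Let D = the rare event, + = positive/flagged.
P(D) = 1/400
P(+|D) = 99/100
P(+|D') = 5/100 = 1/20
P(+) = P(+|D)P(D) + P(+|D')P(D')
     = \frac{99}{100} × \frac{1}{400} + \frac{1}{20} × \frac{399}{400}
     = \frac{1047}{20000}
P(D|+) = P(+|D)P(D)/P(+) = \frac{33}{698}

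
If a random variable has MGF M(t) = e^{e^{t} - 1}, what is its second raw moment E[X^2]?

To find E[X^2], compute M^(2)(0):
M^(1)(t) = e^{t} e^{e^{t} - 1}
M^(2)(t) = e^{2 t} e^{e^{t} - 1} + e^{t} e^{e^{t} - 1}
M^(2)(0) = 2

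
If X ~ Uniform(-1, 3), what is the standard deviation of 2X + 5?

For X ~ Uniform(-1, 3):
Var(X) = \frac{4}{3}
SD(X) = √(Var(X)) = √(\frac{4}{3}) = \frac{2 \sqrt{3}}{3}
SD(2X + 5) = |2| × SD(X) = 2 × \frac{2 \sqrt{3}}{3} = \frac{4 \sqrt{3}}{3}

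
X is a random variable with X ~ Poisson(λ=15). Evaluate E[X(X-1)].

E[X(X-1)] = E[X² - X] = E[X²] - E[X]
E[X] = 15
E[X²] = Var(X) + (E[X])² = 15 + (15)² = 240
E[X(X-1)] = 240 - 15 = 225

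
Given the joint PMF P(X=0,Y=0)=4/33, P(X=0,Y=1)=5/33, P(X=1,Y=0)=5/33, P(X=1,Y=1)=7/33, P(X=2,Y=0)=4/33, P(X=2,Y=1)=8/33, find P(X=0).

P(X=0) = P(X=0,Y=0) + P(X=0,Y=1)
= 4/33 + 5/33
= 3/11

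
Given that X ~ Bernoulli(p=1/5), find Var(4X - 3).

For X ~ Bernoulli(p=1/5):
Var(X) = \frac{4}{25}
Var(4X - 3) = (4)² × Var(X) = 16 × \frac{4}{25} = \frac{64}{25}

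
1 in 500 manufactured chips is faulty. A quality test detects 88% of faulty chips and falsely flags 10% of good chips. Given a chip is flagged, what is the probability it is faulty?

Let D = the rare event, + = positive/flagged.
P(D) = 1/500
P(+|D) = 88/100 = 22/25
P(+|D') = 10/100 = 1/10
P(+) = P(+|D)P(D) + P(+|D')P(D')
     = \frac{22}{25} × \frac{1}{500} + \frac{1}{10} × \frac{499}{500}
     = \frac{2539}{25000}
P(D|+) = P(+|D)P(D)/P(+) = \frac{44}{2539}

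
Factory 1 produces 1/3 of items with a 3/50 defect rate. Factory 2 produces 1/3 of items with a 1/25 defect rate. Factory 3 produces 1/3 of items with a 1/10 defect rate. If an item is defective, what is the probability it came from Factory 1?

Using Bayes' theorem:
P(F1) = 1/3, P(D|F1) = 3/50
P(F2) = 1/3, P(D|F2) = 1/25
P(F3) = 1/3, P(D|F3) = 1/10
P(D) = P(D|F1)P(F1) + P(D|F2)P(F2) + P(D|F3)P(F3)
     = \frac{1}{15}
P(F1|D) = P(D|F1)P(F1) / P(D)
= \frac{3}{10}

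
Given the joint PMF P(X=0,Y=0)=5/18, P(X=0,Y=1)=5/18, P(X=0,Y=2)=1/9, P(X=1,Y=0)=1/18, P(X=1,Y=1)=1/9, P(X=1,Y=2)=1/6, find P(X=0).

P(X=0) = P(X=0,Y=0) + P(X=0,Y=1) + P(X=0,Y=2)
= 5/18 + 5/18 + 1/9
= 2/3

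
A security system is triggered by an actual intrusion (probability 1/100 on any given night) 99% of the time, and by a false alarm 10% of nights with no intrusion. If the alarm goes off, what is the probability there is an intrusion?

Let D = the rare event, + = positive/flagged.
P(D) = 1/100
P(+|D) = 99/100
P(+|D') = 10/100 = 1/10
P(+) = P(+|D)P(D) + P(+|D')P(D')
     = \frac{99}{100} × \frac{1}{100} + \frac{1}{10} × \frac{99}{100}
     = \frac{1089}{10000}
P(D|+) = P(+|D)P(D)/P(+) = \frac{1}{11}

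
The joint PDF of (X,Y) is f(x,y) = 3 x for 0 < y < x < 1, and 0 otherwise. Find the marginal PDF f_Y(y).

f_Y(y) = ∫_y^1 3 x dx = \frac{3}{2} - \frac{3 y^{2}}{2}
for 0 < y < 1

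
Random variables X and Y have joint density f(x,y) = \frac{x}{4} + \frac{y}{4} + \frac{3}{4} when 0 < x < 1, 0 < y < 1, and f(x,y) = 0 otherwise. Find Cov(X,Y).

E[XY] = ∫∫ xy × f(x,y) dx dy = \frac{13}{48}
E[X] = \frac{25}{48}
E[Y] = \frac{25}{48}
Cov(X,Y) = E[XY] - E[X]E[Y] = - \frac{1}{2304}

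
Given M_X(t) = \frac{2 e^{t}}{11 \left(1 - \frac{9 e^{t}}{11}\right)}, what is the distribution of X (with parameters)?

The MGF M(t) = \frac{2 e^{t}}{11 \left(1 - \frac{9 e^{t}}{11}\right)} is the standard form for the Geometric distribution.
Comparing with the known MGF formula identifies: Geometric(p=2/11), X = trial number of first success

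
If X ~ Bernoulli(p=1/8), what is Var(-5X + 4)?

For X ~ Bernoulli(p=1/8):
Var(X) = \frac{7}{64}
Var(-5X + 4) = (-5)² × Var(X) = 25 × \frac{7}{64} = \frac{175}{64}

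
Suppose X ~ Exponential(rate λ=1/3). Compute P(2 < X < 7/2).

P(2 < X < 7/2) = ∫_{2}^{7/2} f(x) dx
where f(x) = \frac{e^{- \frac{x}{3}}}{3}
= - \frac{1}{e^{\frac{7}{6}}} + e^{- \frac{2}{3}}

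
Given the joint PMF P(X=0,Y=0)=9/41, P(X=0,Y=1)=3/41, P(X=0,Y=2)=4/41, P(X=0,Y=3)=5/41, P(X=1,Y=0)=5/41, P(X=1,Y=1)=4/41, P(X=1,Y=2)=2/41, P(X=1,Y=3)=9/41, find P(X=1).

P(X=1) = P(X=1,Y=0) + P(X=1,Y=1) + P(X=1,Y=2) + P(X=1,Y=3)
= 5/41 + 4/41 + 2/41 + 9/41
= 20/41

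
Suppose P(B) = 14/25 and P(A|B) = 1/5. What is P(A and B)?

By definition, P(A|B) = P(A ∩ B) / P(B)
So P(A ∩ B) = P(A|B) × P(B)
= 1/5 × 14/25
= 14/125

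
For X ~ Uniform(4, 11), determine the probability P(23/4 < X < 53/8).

P(23/4 < X < 53/8) = ∫_{23/4}^{53/8} f(x) dx
where f(x) = \frac{1}{7}
= \frac{1}{8}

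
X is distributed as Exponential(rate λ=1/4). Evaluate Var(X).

For X ~ Exponential(rate λ=1/4):
Var(X) = 16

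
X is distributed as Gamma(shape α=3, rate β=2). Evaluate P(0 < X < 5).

P(0 < X < 5) = ∫_{0}^{5} f(x) dx
where f(x) = 4 x^{2} e^{- 2 x}
= 1 - \frac{61}{e^{10}}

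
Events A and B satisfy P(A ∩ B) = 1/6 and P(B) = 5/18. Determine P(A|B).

P(A|B) = P(A ∩ B) / P(B)
= (1/6) / (5/18)
= 3/5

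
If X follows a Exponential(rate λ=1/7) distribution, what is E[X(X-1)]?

E[X(X-1)] = E[X² - X] = E[X²] - E[X]
E[X] = 7
E[X²] = Var(X) + (E[X])² = 49 + (7)² = 98
E[X(X-1)] = 98 - 7 = 91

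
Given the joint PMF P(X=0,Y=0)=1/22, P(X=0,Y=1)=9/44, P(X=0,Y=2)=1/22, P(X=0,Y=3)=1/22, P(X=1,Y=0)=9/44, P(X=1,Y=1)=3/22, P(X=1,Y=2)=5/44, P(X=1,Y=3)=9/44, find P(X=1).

P(X=1) = P(X=1,Y=0) + P(X=1,Y=1) + P(X=1,Y=2) + P(X=1,Y=3)
= 9/44 + 3/22 + 5/44 + 9/44
= 29/44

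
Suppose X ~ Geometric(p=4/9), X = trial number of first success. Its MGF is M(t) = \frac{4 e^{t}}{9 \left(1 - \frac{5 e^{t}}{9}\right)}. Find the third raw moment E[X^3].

To find E[X^3], compute M^(3)(0):
M^(1)(t) = \frac{4 e^{t}}{9 \left(1 - \frac{5 e^{t}}{9}\right)} + \frac{20 e^{2 t}}{81 \left(1 - \frac{5 e^{t}}{9}\right)^{2}}
M^(2)(t) = \frac{4 e^{t}}{9 \left(1 - \frac{5 e^{t}}{9}\right)} + \frac{20 e^{2 t}}{27 \left(1 - \frac{5 e^{t}}{9}\right)^{2}} + \frac{200 e^{3 t}}{729 \left(1 - \frac{5 e^{t}}{9}\right)^{3}}
M^(3)(t) = \frac{4 e^{t}}{9 \left(1 - \frac{5 e^{t}}{9}\right)} + \frac{140 e^{2 t}}{81 \left(1 - \frac{5 e^{t}}{9}\right)^{2}} + \frac{400 e^{3 t}}{243 \left(1 - \frac{5 e^{t}}{9}\right)^{3}} + \frac{1000 e^{4 t}}{2187 \left(1 - \frac{5 e^{t}}{9}\right)^{4}}
M^(3)(0) = \frac{1287}{32}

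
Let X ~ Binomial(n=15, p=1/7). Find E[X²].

Using the identity E[X²] = Var(X) + (E[X])²:
E[X] = \frac{15}{7}
Var(X) = \frac{90}{49}
E[X²] = \frac{90}{49} + (\frac{15}{7})²
= \frac{45}{7}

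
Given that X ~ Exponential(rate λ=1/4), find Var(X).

For X ~ Exponential(rate λ=1/4):
Var(X) = 16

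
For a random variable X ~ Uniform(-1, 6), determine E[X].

For X ~ Uniform(-1, 6), the expected value is:
E[X] = \frac{5}{2}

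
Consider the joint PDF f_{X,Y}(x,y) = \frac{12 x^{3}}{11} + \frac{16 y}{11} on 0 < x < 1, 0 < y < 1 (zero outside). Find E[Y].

E[Y] = ∫_0^1 ∫_0^1 y × f(x,y) dx dy
= \frac{41}{66}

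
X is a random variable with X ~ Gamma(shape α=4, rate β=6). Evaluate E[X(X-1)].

E[X(X-1)] = E[X² - X] = E[X²] - E[X]
E[X] = \frac{2}{3}
E[X²] = Var(X) + (E[X])² = \frac{1}{9} + (\frac{2}{3})² = \frac{5}{9}
E[X(X-1)] = \frac{5}{9} - \frac{2}{3} = - \frac{1}{9}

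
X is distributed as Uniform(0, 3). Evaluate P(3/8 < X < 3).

P(3/8 < X < 3) = ∫_{3/8}^{3} f(x) dx
where f(x) = \frac{1}{3}
= \frac{7}{8}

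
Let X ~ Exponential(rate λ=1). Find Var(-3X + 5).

For X ~ Exponential(rate λ=1):
Var(X) = 1
Var(-3X + 5) = (-3)² × Var(X) = 9 × 1 = 9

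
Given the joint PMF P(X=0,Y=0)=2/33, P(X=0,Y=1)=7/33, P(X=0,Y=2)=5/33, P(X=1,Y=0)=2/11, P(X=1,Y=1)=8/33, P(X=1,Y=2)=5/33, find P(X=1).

P(X=1) = P(X=1,Y=0) + P(X=1,Y=1) + P(X=1,Y=2)
= 2/11 + 8/33 + 5/33
= 19/33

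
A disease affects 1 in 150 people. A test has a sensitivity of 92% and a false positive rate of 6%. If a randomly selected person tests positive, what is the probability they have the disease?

Let D = the rare event, + = positive/flagged.
P(D) = 1/150
P(+|D) = 92/100 = 23/25
P(+|D') = 6/100 = 3/50
P(+) = P(+|D)P(D) + P(+|D')P(D')
     = \frac{23}{25} × \frac{1}{150} + \frac{3}{50} × \frac{149}{150}
     = \frac{493}{7500}
P(D|+) = P(+|D)P(D)/P(+) = \frac{46}{493}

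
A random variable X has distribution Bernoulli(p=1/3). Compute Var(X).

For X ~ Bernoulli(p=1/3):
Var(X) = \frac{2}{9}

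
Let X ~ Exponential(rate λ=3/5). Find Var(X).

For X ~ Exponential(rate λ=3/5):
Var(X) = \frac{25}{9}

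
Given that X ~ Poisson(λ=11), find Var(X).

For X ~ Poisson(λ=11):
Var(X) = 11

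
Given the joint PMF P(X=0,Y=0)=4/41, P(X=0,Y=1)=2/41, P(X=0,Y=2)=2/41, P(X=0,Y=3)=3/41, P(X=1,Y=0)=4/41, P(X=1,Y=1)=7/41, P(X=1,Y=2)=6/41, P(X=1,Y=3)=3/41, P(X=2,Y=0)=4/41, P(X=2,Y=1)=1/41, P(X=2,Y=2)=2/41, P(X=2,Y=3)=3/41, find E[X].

First find marginal of X:
P(X=0) = 11/41
P(X=1) = 20/41
P(X=2) = 10/41
E[X] = 0 × 11/41 + 1 × 20/41 + 2 × 10/41 = 40/41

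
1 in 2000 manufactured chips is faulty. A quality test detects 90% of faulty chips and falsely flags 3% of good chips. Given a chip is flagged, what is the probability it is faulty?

Let D = the rare event, + = positive/flagged.
P(D) = 1/2000
P(+|D) = 90/100 = 9/10
P(+|D') = 3/100
P(+) = P(+|D)P(D) + P(+|D')P(D')
     = \frac{9}{10} × \frac{1}{2000} + \frac{3}{100} × \frac{1999}{2000}
     = \frac{6087}{200000}
P(D|+) = P(+|D)P(D)/P(+) = \frac{30}{2029}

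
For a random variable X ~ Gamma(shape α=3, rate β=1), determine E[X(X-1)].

E[X(X-1)] = E[X² - X] = E[X²] - E[X]
E[X] = 3
E[X²] = Var(X) + (E[X])² = 3 + (3)² = 12
E[X(X-1)] = 12 - 3 = 9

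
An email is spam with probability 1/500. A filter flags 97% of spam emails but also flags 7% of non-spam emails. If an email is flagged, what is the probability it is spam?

Let D = the rare event, + = positive/flagged.
P(D) = 1/500
P(+|D) = 97/100
P(+|D') = 7/100
P(+) = P(+|D)P(D) + P(+|D')P(D')
     = \frac{97}{100} × \frac{1}{500} + \frac{7}{100} × \frac{499}{500}
     = \frac{359}{5000}
P(D|+) = P(+|D)P(D)/P(+) = \frac{97}{3590}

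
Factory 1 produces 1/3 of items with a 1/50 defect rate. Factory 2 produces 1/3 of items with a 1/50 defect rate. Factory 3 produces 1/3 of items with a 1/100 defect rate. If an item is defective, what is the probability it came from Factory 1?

Using Bayes' theorem:
P(F1) = 1/3, P(D|F1) = 1/50
P(F2) = 1/3, P(D|F2) = 1/50
P(F3) = 1/3, P(D|F3) = 1/100
P(D) = P(D|F1)P(F1) + P(D|F2)P(F2) + P(D|F3)P(F3)
     = \frac{1}{60}
P(F1|D) = P(D|F1)P(F1) / P(D)
= \frac{2}{5}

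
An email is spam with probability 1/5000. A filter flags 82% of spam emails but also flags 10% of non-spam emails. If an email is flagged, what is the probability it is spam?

Let D = the rare event, + = positive/flagged.
P(D) = 1/5000
P(+|D) = 82/100 = 41/50
P(+|D') = 10/100 = 1/10
P(+) = P(+|D)P(D) + P(+|D')P(D')
     = \frac{41}{50} × \frac{1}{5000} + \frac{1}{10} × \frac{4999}{5000}
     = \frac{6259}{62500}
P(D|+) = P(+|D)P(D)/P(+) = \frac{41}{25036}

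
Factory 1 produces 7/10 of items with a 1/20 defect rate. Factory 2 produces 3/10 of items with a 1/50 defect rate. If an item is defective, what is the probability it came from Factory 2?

Using Bayes' theorem:
P(F1) = 7/10, P(D|F1) = 1/20
P(F2) = 3/10, P(D|F2) = 1/50
P(D) = P(D|F1)P(F1) + P(D|F2)P(F2)
     = \frac{41}{1000}
P(F2|D) = P(D|F2)P(F2) / P(D)
= \frac{6}{41}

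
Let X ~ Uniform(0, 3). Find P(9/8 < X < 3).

P(9/8 < X < 3) = ∫_{9/8}^{3} f(x) dx
where f(x) = \frac{1}{3}
= \frac{5}{8}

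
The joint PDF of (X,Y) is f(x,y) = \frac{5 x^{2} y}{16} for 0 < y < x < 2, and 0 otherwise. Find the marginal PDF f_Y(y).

f_Y(y) = ∫_y^2 \frac{5 x^{2} y}{16} dx = \frac{5 y \left(8 - y^{3}\right)}{48}
for 0 < y < 2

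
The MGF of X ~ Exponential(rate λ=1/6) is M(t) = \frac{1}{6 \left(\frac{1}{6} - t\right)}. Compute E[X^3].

To find E[X^3], compute M^(3)(0):
M^(1)(t) = \frac{1}{6 \left(\frac{1}{6} - t\right)^{2}}
M^(2)(t) = \frac{1}{3 \left(\frac{1}{6} - t\right)^{3}}
M^(3)(t) = \frac{1}{\left(\frac{1}{6} - t\right)^{4}}
M^(3)(0) = 1296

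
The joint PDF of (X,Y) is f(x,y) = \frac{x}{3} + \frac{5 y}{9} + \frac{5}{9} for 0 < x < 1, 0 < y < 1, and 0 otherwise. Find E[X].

E[X] = ∫_0^1 ∫_0^1 x × f(x,y) dy dx
= ∫_0^1 ∫_0^1 x × (\frac{x}{3} + \frac{5 y}{9} + \frac{5}{9}) dy dx
= \frac{19}{36}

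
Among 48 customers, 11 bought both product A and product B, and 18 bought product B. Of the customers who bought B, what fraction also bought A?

P(A ∩ B) = 11/48
P(B) = 18/48 = 3/8
P(A|B) = P(A ∩ B) / P(B) = (11/48) / (3/8) = 11/18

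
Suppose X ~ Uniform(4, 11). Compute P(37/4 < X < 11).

P(37/4 < X < 11) = ∫_{37/4}^{11} f(x) dx
where f(x) = \frac{1}{7}
= \frac{1}{4}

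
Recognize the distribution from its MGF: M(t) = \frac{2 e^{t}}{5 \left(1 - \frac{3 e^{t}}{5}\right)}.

The MGF M(t) = \frac{2 e^{t}}{5 \left(1 - \frac{3 e^{t}}{5}\right)} is the standard form for the Geometric distribution.
Comparing with the known MGF formula identifies: Geometric(p=2/5), X = trial number of first success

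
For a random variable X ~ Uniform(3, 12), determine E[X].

For X ~ Uniform(3, 12), the expected value is:
E[X] = \frac{15}{2}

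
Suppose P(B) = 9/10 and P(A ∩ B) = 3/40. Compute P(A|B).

P(A|B) = P(A ∩ B) / P(B)
= (3/40) / (9/10)
= 1/12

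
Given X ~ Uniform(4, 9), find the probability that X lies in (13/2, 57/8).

P(13/2 < X < 57/8) = ∫_{13/2}^{57/8} f(x) dx
where f(x) = \frac{1}{5}
= \frac{1}{8}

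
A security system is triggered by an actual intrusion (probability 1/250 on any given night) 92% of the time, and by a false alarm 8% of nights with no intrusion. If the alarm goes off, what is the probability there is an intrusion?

Let D = the rare event, + = positive/flagged.
P(D) = 1/250
P(+|D) = 92/100 = 23/25
P(+|D') = 8/100 = 2/25
P(+) = P(+|D)P(D) + P(+|D')P(D')
     = \frac{23}{25} × \frac{1}{250} + \frac{2}{25} × \frac{249}{250}
     = \frac{521}{6250}
P(D|+) = P(+|D)P(D)/P(+) = \frac{23}{521}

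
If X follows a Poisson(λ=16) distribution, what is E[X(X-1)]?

E[X(X-1)] = E[X² - X] = E[X²] - E[X]
E[X] = 16
E[X²] = Var(X) + (E[X])² = 16 + (16)² = 272
E[X(X-1)] = 272 - 16 = 256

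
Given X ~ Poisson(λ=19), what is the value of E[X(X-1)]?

E[X(X-1)] = E[X² - X] = E[X²] - E[X]
E[X] = 19
E[X²] = Var(X) + (E[X])² = 19 + (19)² = 380
E[X(X-1)] = 380 - 19 = 361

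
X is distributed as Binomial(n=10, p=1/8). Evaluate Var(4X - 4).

For X ~ Binomial(n=10, p=1/8):
Var(X) = \frac{35}{32}
Var(4X - 4) = (4)² × Var(X) = 16 × \frac{35}{32} = \frac{35}{2}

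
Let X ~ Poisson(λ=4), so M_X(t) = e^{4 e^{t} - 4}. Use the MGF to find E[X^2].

To find E[X^2], compute M^(2)(0):
M^(1)(t) = 4 e^{t} e^{4 e^{t} - 4}
M^(2)(t) = 16 e^{2 t} e^{4 e^{t} - 4} + 4 e^{t} e^{4 e^{t} - 4}
M^(2)(0) = 20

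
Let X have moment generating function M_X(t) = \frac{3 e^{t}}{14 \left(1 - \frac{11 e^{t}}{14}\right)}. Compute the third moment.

To find E[X^3], compute M^(3)(0):
M^(1)(t) = \frac{3 e^{t}}{14 \left(1 - \frac{11 e^{t}}{14}\right)} + \frac{33 e^{2 t}}{196 \left(1 - \frac{11 e^{t}}{14}\right)^{2}}
M^(2)(t) = \frac{3 e^{t}}{14 \left(1 - \frac{11 e^{t}}{14}\right)} + \frac{99 e^{2 t}}{196 \left(1 - \frac{11 e^{t}}{14}\right)^{2}} + \frac{363 e^{3 t}}{1372 \left(1 - \frac{11 e^{t}}{14}\right)^{3}}
M^(3)(t) = \frac{3 e^{t}}{14 \left(1 - \frac{11 e^{t}}{14}\right)} + \frac{33 e^{2 t}}{28 \left(1 - \frac{11 e^{t}}{14}\right)^{2}} + \frac{1089 e^{3 t}}{686 \left(1 - \frac{11 e^{t}}{14}\right)^{3}} + \frac{11979 e^{4 t}}{19208 \left(1 - \frac{11 e^{t}}{14}\right)^{4}}
M^(3)(0) = \frac{4354}{9}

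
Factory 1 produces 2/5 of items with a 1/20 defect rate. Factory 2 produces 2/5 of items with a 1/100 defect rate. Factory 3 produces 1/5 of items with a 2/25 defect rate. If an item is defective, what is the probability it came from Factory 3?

Using Bayes' theorem:
P(F1) = 2/5, P(D|F1) = 1/20
P(F2) = 2/5, P(D|F2) = 1/100
P(F3) = 1/5, P(D|F3) = 2/25
P(D) = P(D|F1)P(F1) + P(D|F2)P(F2) + P(D|F3)P(F3)
     = \frac{1}{25}
P(F3|D) = P(D|F3)P(F3) / P(D)
= \frac{2}{5}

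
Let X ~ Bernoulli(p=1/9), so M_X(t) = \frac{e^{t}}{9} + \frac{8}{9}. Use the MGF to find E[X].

To find E[X], compute M^(1)(0):
M^(1)(t) = \frac{e^{t}}{9}
M^(1)(0) = \frac{1}{9}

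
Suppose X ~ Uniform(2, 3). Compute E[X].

For X ~ Uniform(2, 3), the expected value is:
E[X] = \frac{5}{2}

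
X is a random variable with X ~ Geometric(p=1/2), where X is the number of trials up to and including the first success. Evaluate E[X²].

Using the identity E[X²] = Var(X) + (E[X])²:
E[X] = 2
Var(X) = 2
E[X²] = 2 + (2)²
= 6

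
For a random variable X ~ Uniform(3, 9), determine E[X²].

Using the identity E[X²] = Var(X) + (E[X])²:
E[X] = 6
Var(X) = 3
E[X²] = 3 + (6)²
= 39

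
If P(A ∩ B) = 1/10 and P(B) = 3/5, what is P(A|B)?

P(A|B) = P(A ∩ B) / P(B)
= (1/10) / (3/5)
= 1/6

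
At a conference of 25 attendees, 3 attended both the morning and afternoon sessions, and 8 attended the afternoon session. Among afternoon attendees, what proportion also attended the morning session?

P(A ∩ B) = 3/25
P(B) = 8/25
P(A|B) = P(A ∩ B) / P(B) = (3/25) / (8/25) = 3/8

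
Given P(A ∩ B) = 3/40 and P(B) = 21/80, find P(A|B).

P(A|B) = P(A ∩ B) / P(B)
= (3/40) / (21/80)
= 2/7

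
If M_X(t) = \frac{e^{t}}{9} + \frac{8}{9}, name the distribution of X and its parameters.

The MGF M(t) = \frac{e^{t}}{9} + \frac{8}{9} is the standard form for the Bernoulli distribution.
Comparing with the known MGF formula identifies: Bernoulli(p=1/9)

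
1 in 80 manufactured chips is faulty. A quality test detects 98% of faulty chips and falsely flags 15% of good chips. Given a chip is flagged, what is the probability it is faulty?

Let D = the rare event, + = positive/flagged.
P(D) = 1/80
P(+|D) = 98/100 = 49/50
P(+|D') = 15/100 = 3/20
P(+) = P(+|D)P(D) + P(+|D')P(D')
     = \frac{49}{50} × \frac{1}{80} + \frac{3}{20} × \frac{79}{80}
     = \frac{1283}{8000}
P(D|+) = P(+|D)P(D)/P(+) = \frac{98}{1283}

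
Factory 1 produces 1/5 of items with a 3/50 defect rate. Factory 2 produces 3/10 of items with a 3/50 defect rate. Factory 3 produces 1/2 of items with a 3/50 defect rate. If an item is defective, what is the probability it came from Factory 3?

Using Bayes' theorem:
P(F1) = 1/5, P(D|F1) = 3/50
P(F2) = 3/10, P(D|F2) = 3/50
P(F3) = 1/2, P(D|F3) = 3/50
P(D) = P(D|F1)P(F1) + P(D|F2)P(F2) + P(D|F3)P(F3)
     = \frac{3}{50}
P(F3|D) = P(D|F3)P(F3) / P(D)
= \frac{1}{2}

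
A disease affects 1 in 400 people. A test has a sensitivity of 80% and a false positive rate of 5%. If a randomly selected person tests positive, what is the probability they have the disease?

Let D = the rare event, + = positive/flagged.
P(D) = 1/400
P(+|D) = 80/100 = 4/5
P(+|D') = 5/100 = 1/20
P(+) = P(+|D)P(D) + P(+|D')P(D')
     = \frac{4}{5} × \frac{1}{400} + \frac{1}{20} × \frac{399}{400}
     = \frac{83}{1600}
P(D|+) = P(+|D)P(D)/P(+) = \frac{16}{415}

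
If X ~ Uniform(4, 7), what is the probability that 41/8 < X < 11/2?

P(41/8 < X < 11/2) = ∫_{41/8}^{11/2} f(x) dx
where f(x) = \frac{1}{3}
= \frac{1}{8}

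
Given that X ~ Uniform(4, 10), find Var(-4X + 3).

For X ~ Uniform(4, 10):
Var(X) = 3
Var(-4X + 3) = (-4)² × Var(X) = 16 × 3 = 48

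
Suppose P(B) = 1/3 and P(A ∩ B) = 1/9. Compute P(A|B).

P(A|B) = P(A ∩ B) / P(B)
= (1/9) / (1/3)
= 1/3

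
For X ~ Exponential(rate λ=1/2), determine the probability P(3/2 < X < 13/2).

P(3/2 < X < 13/2) = ∫_{3/2}^{13/2} f(x) dx
where f(x) = \frac{e^{- \frac{x}{2}}}{2}
= - \frac{1 - e^{\frac{5}{2}}}{e^{\frac{13}{4}}}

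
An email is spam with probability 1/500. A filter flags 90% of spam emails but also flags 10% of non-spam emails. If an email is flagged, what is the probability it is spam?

Let D = the rare event, + = positive/flagged.
P(D) = 1/500
P(+|D) = 90/100 = 9/10
P(+|D') = 10/100 = 1/10
P(+) = P(+|D)P(D) + P(+|D')P(D')
     = \frac{9}{10} × \frac{1}{500} + \frac{1}{10} × \frac{499}{500}
     = \frac{127}{1250}
P(D|+) = P(+|D)P(D)/P(+) = \frac{9}{508}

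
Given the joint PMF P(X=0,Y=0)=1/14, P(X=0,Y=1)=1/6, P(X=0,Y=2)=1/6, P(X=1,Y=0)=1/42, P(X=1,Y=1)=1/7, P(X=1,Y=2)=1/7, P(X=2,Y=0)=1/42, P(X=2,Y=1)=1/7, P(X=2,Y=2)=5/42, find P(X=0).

P(X=0) = P(X=0,Y=0) + P(X=0,Y=1) + P(X=0,Y=2)
= 1/14 + 1/6 + 1/6
= 17/42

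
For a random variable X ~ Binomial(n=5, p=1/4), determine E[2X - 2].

For X ~ Binomial(n=5, p=1/4):
E[X] = \frac{5}{4}
E[2X - 2] = 2 × E[X] - 2 = \frac{1}{2}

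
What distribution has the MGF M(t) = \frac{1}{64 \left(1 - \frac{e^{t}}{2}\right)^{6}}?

The MGF M(t) = \frac{1}{64 \left(1 - \frac{e^{t}}{2}\right)^{6}} is the standard form for the NegativeBinomial distribution.
Comparing with the known MGF formula identifies: NegBin(r=6, p=1/2), X = failures before r-th success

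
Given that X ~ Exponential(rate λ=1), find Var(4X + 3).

For X ~ Exponential(rate λ=1):
Var(X) = 1
Var(4X + 3) = (4)² × Var(X) = 16 × 1 = 16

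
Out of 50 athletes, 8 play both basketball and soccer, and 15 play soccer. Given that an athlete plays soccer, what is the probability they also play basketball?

P(A ∩ B) = 8/50 = 4/25
P(B) = 15/50 = 3/10
P(A|B) = P(A ∩ B) / P(B) = (4/25) / (3/10) = 8/15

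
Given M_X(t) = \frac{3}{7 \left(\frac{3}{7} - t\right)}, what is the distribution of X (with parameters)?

The MGF M(t) = \frac{3}{7 \left(\frac{3}{7} - t\right)} is the standard form for the Exponential distribution.
Comparing with the known MGF formula identifies: Exponential(rate λ=3/7)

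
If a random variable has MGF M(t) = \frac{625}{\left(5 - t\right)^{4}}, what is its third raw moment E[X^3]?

To find E[X^3], compute M^(3)(0):
M^(1)(t) = \frac{2500}{\left(5 - t\right)^{5}}
M^(2)(t) = \frac{12500}{\left(5 - t\right)^{6}}
M^(3)(t) = \frac{75000}{\left(5 - t\right)^{7}}
M^(3)(0) = \frac{24}{25}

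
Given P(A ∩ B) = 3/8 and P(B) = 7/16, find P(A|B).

P(A|B) = P(A ∩ B) / P(B)
= (3/8) / (7/16)
= 6/7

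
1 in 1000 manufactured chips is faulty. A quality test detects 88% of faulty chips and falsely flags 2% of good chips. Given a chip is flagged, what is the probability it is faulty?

Let D = the rare event, + = positive/flagged.
P(D) = 1/1000
P(+|D) = 88/100 = 22/25
P(+|D') = 2/100 = 1/50
P(+) = P(+|D)P(D) + P(+|D')P(D')
     = \frac{22}{25} × \frac{1}{1000} + \frac{1}{50} × \frac{999}{1000}
     = \frac{1043}{50000}
P(D|+) = P(+|D)P(D)/P(+) = \frac{44}{1043}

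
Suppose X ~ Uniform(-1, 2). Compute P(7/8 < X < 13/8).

P(7/8 < X < 13/8) = ∫_{7/8}^{13/8} f(x) dx
where f(x) = \frac{1}{3}
= \frac{1}{4}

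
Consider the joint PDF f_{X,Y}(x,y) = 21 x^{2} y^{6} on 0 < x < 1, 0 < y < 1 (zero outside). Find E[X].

E[X] = ∫_0^1 ∫_0^1 x × f(x,y) dy dx
= ∫_0^1 ∫_0^1 x × (21 x^{2} y^{6}) dy dx
= \frac{3}{4}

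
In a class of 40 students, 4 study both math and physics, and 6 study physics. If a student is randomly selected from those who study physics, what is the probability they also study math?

P(A ∩ B) = 4/40 = 1/10
P(B) = 6/40 = 3/20
P(A|B) = P(A ∩ B) / P(B) = (1/10) / (3/20) = 2/3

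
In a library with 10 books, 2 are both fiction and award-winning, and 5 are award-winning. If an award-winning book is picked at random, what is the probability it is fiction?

P(A ∩ B) = 2/10 = 1/5
P(B) = 5/10 = 1/2
P(A|B) = P(A ∩ B) / P(B) = (1/5) / (1/2) = 2/5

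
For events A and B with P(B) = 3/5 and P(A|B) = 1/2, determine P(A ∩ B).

By definition, P(A|B) = P(A ∩ B) / P(B)
So P(A ∩ B) = P(A|B) × P(B)
= 1/2 × 3/5
= 3/10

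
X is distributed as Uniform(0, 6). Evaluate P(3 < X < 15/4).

P(3 < X < 15/4) = ∫_{3}^{15/4} f(x) dx
where f(x) = \frac{1}{6}
= \frac{1}{8}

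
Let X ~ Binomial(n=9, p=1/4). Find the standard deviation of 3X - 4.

For X ~ Binomial(n=9, p=1/4):
Var(X) = \frac{27}{16}
SD(X) = √(Var(X)) = √(\frac{27}{16}) = \frac{3 \sqrt{3}}{4}
SD(3X - 4) = |3| × SD(X) = 3 × \frac{3 \sqrt{3}}{4} = \frac{9 \sqrt{3}}{4}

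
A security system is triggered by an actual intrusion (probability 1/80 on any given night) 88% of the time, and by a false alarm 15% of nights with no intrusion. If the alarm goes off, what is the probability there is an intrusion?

Let D = the rare event, + = positive/flagged.
P(D) = 1/80
P(+|D) = 88/100 = 22/25
P(+|D') = 15/100 = 3/20
P(+) = P(+|D)P(D) + P(+|D')P(D')
     = \frac{22}{25} × \frac{1}{80} + \frac{3}{20} × \frac{79}{80}
     = \frac{1273}{8000}
P(D|+) = P(+|D)P(D)/P(+) = \frac{88}{1273}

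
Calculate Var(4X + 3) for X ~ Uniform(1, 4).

For X ~ Uniform(1, 4):
Var(X) = \frac{3}{4}
Var(4X + 3) = (4)² × Var(X) = 16 × \frac{3}{4} = 12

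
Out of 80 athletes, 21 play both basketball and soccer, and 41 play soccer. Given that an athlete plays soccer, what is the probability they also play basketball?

P(A ∩ B) = 21/80
P(B) = 41/80
P(A|B) = P(A ∩ B) / P(B) = (21/80) / (41/80) = 21/41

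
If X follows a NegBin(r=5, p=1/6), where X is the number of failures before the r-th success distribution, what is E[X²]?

Using the identity E[X²] = Var(X) + (E[X])²:
E[X] = 25
Var(X) = 150
E[X²] = 150 + (25)²
= 775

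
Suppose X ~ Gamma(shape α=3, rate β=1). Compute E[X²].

Using the identity E[X²] = Var(X) + (E[X])²:
E[X] = 3
Var(X) = 3
E[X²] = 3 + (3)²
= 12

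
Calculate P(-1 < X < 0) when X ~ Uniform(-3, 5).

P(-1 < X < 0) = ∫_{-1}^{0} f(x) dx
where f(x) = \frac{1}{8}
= \frac{1}{8}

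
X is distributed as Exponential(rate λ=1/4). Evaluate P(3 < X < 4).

P(3 < X < 4) = ∫_{3}^{4} f(x) dx
where f(x) = \frac{e^{- \frac{x}{4}}}{4}
= - \frac{1}{e} + e^{- \frac{3}{4}}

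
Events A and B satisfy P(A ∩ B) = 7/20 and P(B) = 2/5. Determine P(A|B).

P(A|B) = P(A ∩ B) / P(B)
= (7/20) / (2/5)
= 7/8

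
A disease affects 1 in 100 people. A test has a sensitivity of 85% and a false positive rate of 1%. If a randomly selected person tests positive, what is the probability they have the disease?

Let D = the rare event, + = positive/flagged.
P(D) = 1/100
P(+|D) = 85/100 = 17/20
P(+|D') = 1/100
P(+) = P(+|D)P(D) + P(+|D')P(D')
     = \frac{17}{20} × \frac{1}{100} + \frac{1}{100} × \frac{99}{100}
     = \frac{23}{1250}
P(D|+) = P(+|D)P(D)/P(+) = \frac{85}{184}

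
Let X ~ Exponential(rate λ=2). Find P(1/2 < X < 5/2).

P(1/2 < X < 5/2) = ∫_{1/2}^{5/2} f(x) dx
where f(x) = 2 e^{- 2 x}
= - \frac{1 - e^{4}}{e^{5}}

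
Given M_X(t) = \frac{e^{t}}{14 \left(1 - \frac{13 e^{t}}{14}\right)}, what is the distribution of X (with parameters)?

The MGF M(t) = \frac{e^{t}}{14 \left(1 - \frac{13 e^{t}}{14}\right)} is the standard form for the Geometric distribution.
Comparing with the known MGF formula identifies: Geometric(p=1/14), X = trial number of first success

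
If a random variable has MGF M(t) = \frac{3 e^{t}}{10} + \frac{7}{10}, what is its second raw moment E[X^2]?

To find E[X^2], compute M^(2)(0):
M^(1)(t) = \frac{3 e^{t}}{10}
M^(2)(t) = \frac{3 e^{t}}{10}
M^(2)(0) = \frac{3}{10}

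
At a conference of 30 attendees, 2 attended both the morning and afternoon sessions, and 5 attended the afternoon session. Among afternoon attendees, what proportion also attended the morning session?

P(A ∩ B) = 2/30 = 1/15
P(B) = 5/30 = 1/6
P(A|B) = P(A ∩ B) / P(B) = (1/15) / (1/6) = 2/5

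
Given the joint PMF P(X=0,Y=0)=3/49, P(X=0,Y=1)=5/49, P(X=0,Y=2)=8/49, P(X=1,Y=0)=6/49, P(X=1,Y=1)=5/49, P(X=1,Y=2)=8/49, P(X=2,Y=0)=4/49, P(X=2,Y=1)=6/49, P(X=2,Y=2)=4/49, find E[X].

First find marginal of X:
P(X=0) = 16/49
P(X=1) = 19/49
P(X=2) = 2/7
E[X] = 0 × 16/49 + 1 × 19/49 + 2 × 2/7 = 47/49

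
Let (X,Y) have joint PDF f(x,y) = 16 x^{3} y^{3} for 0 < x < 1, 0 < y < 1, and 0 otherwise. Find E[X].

E[X] = ∫_0^1 ∫_0^1 x × f(x,y) dy dx
= ∫_0^1 ∫_0^1 x × (16 x^{3} y^{3}) dy dx
= \frac{4}{5}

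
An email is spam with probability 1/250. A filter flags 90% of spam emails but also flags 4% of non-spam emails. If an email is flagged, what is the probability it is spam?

Let D = the rare event, + = positive/flagged.
P(D) = 1/250
P(+|D) = 90/100 = 9/10
P(+|D') = 4/100 = 1/25
P(+) = P(+|D)P(D) + P(+|D')P(D')
     = \frac{9}{10} × \frac{1}{250} + \frac{1}{25} × \frac{249}{250}
     = \frac{543}{12500}
P(D|+) = P(+|D)P(D)/P(+) = \frac{15}{181}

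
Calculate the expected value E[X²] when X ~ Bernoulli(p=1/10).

Using the identity E[X²] = Var(X) + (E[X])²:
E[X] = \frac{1}{10}
Var(X) = \frac{9}{100}
E[X²] = \frac{9}{100} + (\frac{1}{10})²
= \frac{1}{10}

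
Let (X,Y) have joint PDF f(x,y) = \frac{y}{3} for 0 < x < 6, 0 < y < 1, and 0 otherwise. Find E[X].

f_X(x) = ∫_0^1 \frac{y}{3} dy = \frac{1}{6}
E[X] = ∫_0^6 x × (\frac{1}{6}) dx = 3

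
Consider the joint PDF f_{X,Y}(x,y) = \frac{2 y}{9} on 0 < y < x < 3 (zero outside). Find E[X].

f_X(x) = ∫_0^x \frac{2 y}{9} dy = \frac{x^{2}}{9}
E[X] = ∫_0^3 x × (\frac{x^{2}}{9}) dx = \frac{9}{4}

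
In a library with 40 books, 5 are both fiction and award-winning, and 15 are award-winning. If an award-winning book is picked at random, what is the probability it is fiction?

P(A ∩ B) = 5/40 = 1/8
P(B) = 15/40 = 3/8
P(A|B) = P(A ∩ B) / P(B) = (1/8) / (3/8) = 1/3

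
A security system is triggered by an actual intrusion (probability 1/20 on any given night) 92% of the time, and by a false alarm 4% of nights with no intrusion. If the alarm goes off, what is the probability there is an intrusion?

Let D = the rare event, + = positive/flagged.
P(D) = 1/20
P(+|D) = 92/100 = 23/25
P(+|D') = 4/100 = 1/25
P(+) = P(+|D)P(D) + P(+|D')P(D')
     = \frac{23}{25} × \frac{1}{20} + \frac{1}{25} × \frac{19}{20}
     = \frac{21}{250}
P(D|+) = P(+|D)P(D)/P(+) = \frac{23}{42}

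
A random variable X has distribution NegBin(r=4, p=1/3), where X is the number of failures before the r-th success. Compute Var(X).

For X ~ NegBin(r=4, p=1/3), where X is the number of failures before the r-th success:
Var(X) = 24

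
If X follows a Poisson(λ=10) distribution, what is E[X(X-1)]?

E[X(X-1)] = E[X² - X] = E[X²] - E[X]
E[X] = 10
E[X²] = Var(X) + (E[X])² = 10 + (10)² = 110
E[X(X-1)] = 110 - 10 = 100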